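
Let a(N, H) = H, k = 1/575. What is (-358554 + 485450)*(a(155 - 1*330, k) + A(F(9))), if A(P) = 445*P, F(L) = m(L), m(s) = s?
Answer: 292225752896/575 ≈ 5.0822e+8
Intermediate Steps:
F(L) = L
k = 1/575 ≈ 0.0017391
(-358554 + 485450)*(a(155 - 1*330, k) + A(F(9))) = (-358554 + 485450)*(1/575 + 445*9) = 126896*(1/575 + 4005) = 126896*(2302876/575) = 292225752896/575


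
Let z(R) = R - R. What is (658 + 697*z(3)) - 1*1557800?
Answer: -1557142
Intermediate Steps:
z(R) = 0
(658 + 697*z(3)) - 1*1557800 = (658 + 697*0) - 1*1557800 = (658 + 0) - 1557800 = 658 - 1557800 = -1557142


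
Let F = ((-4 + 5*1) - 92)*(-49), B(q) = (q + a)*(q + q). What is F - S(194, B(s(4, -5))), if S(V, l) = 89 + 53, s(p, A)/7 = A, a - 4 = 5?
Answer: 4317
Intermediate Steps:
a = 9 (a = 4 + 5 = 9)
s(p, A) = 7*A
B(q) = 2*q*(9 + q) (B(q) = (q + 9)*(q + q) = (9 + q)*(2*q) = 2*q*(9 + q))
S(V, l) = 142
F = 4459 (F = ((-4 + 5) - 92)*(-49) = (1 - 92)*(-49) = -91*(-49) = 4459)
F - S(194, B(s(4, -5))) = 4459 - 1*142 = 4459 - 142 = 4317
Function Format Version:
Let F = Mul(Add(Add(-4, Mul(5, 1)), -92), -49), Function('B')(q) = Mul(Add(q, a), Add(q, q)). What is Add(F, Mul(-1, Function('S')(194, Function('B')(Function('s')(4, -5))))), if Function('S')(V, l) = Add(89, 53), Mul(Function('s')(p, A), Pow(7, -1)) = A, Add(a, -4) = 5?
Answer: 4317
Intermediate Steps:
a = 9 (a = Add(4, 5) = 9)
Function('s')(p, A) = Mul(7, A)
Function('B')(q) = Mul(2, q, Add(9, q)) (Function('B')(q) = Mul(Add(q, 9), Add(q, q)) = Mul(Add(9, q), Mul(2, q)) = Mul(2, q, Add(9, q)))
Function('S')(V, l) = 142
F = 4459 (F = Mul(Add(Add(-4, 5), -92), -49) = Mul(Add(1, -92), -49) = Mul(-91, -49) = 4459)
Add(F, Mul(-1, Function('S')(194, Function('B')(Function('s')(4, -5))))) = Add(4459, Mul(-1, 142)) = Add(4459, -142) = 4317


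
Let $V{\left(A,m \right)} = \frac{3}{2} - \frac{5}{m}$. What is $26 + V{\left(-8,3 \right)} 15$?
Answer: $\frac{47}{2} \approx 23.5$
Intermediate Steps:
$V{\left(A,m \right)} = \frac{3}{2} - \frac{5}{m}$ ($V{\left(A,m \right)} = 3 \cdot \frac{1}{2} - \frac{5}{m} = \frac{3}{2} - \frac{5}{m}$)
$26 + V{\left(-8,3 \right)} 15 = 26 + \left(\frac{3}{2} - \frac{5}{3}\right) 15 = 26 - \frac{5}{2} = \frac{47}{2}$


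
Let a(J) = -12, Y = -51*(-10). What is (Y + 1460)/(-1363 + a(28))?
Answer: -394/275 ≈ -1.4327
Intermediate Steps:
Y = 510
(Y + 1460)/(-1363 + a(28)) = (510 + 1460)/(-1363 - 12) = 1970/(-1375) = -1/1375*1970 = -394/275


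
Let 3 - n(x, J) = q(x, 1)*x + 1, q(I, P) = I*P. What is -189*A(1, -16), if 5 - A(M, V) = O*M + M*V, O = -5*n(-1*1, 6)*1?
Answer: -4914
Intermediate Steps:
n(x, J) = 2 - x² (n(x, J) = 3 - ((x*1)*x + 1) = 3 - (x*x + 1) = 3 - (x² + 1) = 3 - (1 + x²) = 3 + (-1 - x²) = 2 - x²)
O = -5 (O = -5*(2 - (-1*1)²)*1 = -5*(2 - 1*(-1)²)*1 = -5*(2 - 1*1)*1 = -5*(2 - 1)*1 = -5*1*1 = -5*1 = -5)
A(M, V) = 5 + 5*M - M*V (A(M, V) = 5 - (-5*M + M*V) = 5 + (5*M - M*V) = 5 + 5*M - M*V)
-189*A(1, -16) = -189*(5 + 5*1 - 1*1*(-16)) = -189*(5 + 5 + 16) = -189*26 = -4914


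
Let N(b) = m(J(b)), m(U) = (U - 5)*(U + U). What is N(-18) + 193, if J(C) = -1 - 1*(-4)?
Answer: 181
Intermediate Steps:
J(C) = 3 (J(C) = -1 + 4 = 3)
m(U) = 2*U*(-5 + U) (m(U) = (-5 + U)*(2*U) = 2*U*(-5 + U))
N(b) = -12 (N(b) = 2*3*(-5 + 3) = 2*3*(-2) = -12)
N(-18) + 193 = -12 + 193 = 181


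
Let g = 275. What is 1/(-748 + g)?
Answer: -1/473 ≈ -0.0021142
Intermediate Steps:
1/(-748 + g) = 1/(-748 + 275) = 1/(-473) = -1/473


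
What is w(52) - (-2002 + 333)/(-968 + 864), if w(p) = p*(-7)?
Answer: -39525/104 ≈ -380.05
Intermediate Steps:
w(p) = -7*p
w(52) - (-2002 + 333)/(-968 + 864) = -7*52 - (-2002 + 333)/(-968 + 864) = -364 - (-1669)/(-104) = -364 - (-1669)*(-1)/104 = -364 - 1*1669/104 = -364 - 1669/104 = -39525/104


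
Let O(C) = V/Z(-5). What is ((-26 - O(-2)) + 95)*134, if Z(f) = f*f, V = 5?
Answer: 46096/5 ≈ 9219.2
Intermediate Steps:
Z(f) = f**2
O(C) = 1/5 (O(C) = 5/((-5)**2) = 5/25 = 5*(1/25) = 1/5)
((-26 - O(-2)) + 95)*134 = ((-26 - 1*1/5) + 95)*134 = ((-26 - 1/5) + 95)*134 = (-131/5 + 95)*134 = (344/5)*134 = 46096/5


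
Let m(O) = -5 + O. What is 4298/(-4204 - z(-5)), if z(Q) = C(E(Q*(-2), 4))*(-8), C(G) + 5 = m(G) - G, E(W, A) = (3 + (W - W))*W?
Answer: -307/306 ≈ -1.0033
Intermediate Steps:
E(W, A) = 3*W (E(W, A) = (3 + 0)*W = 3*W)
C(G) = -10 (C(G) = -5 + ((-5 + G) - G) = -5 - 5 = -10)
z(Q) = 80 (z(Q) = -10*(-8) = 80)
4298/(-4204 - z(-5)) = 4298/(-4204 - 1*80) = 4298/(-4204 - 80) = 4298/(-4284) = 4298*(-1/4284) = -307/306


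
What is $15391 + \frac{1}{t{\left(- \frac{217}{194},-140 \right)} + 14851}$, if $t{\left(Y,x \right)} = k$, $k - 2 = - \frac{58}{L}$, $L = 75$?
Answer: $\frac{17144296622}{1113917} \approx 15391.0$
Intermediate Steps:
$k = \frac{92}{75}$ ($k = 2 - \frac{58}{75} = \frac{92}{75} \approx 1.2267$)
$t{\left(Y,x \right)} = \frac{92}{75}$
$15391 + \frac{1}{t{\left(- \frac{217}{194},-140 \right)} + 14851} = 15391 + \frac{1}{\frac{92}{75} + 14851} = 15391 + \frac{1}{\frac{1113917}{75}} = 15391 + \frac{75}{1113917} = \frac{17144296622}{1113917}$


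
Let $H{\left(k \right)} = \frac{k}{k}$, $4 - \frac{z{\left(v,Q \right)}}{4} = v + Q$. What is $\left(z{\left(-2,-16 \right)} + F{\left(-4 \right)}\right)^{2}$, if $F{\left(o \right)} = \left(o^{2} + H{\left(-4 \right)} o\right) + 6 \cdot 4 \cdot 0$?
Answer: $10000$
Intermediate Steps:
$z{\left(v,Q \right)} = 16 - 4 Q - 4 v$ ($z{\left(v,Q \right)} = 16 - 4 \left(v + Q\right) = 16 - 4 \left(Q + v\right) = 16 - \left(4 Q + 4 v\right) = 16 - 4 Q - 4 v$)
$H{\left(k \right)} = 1$
$F{\left(o \right)} = o + o^{2}$ ($F{\left(o \right)} = \left(o^{2} + 1 o\right) + 6 \cdot 4 \cdot 0 = \left(o^{2} + o\right) + 24 \cdot 0 = \left(o + o^{2}\right) + 0 = o + o^{2}$)
$\left(z{\left(-2,-16 \right)} + F{\left(-4 \right)}\right)^{2} = \left(\left(16 - -64 - -8\right) - 4 \left(1 - 4\right)\right)^{2} = \left(\left(16 + 64 + 8\right) - -12\right)^{2} = \left(88 + 12\right)^{2} = 100^{2} = 10000$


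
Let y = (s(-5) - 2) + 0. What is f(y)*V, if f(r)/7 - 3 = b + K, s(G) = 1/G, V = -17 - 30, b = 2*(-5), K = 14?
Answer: -2303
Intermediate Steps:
b = -10
V = -47
y = -11/5 (y = (1/(-5) - 2) + 0 = (-1/5 - 2) + 0 = -11/5 + 0 = -11/5 ≈ -2.2000)
f(r) = 49 (f(r) = 21 + 7*(-10 + 14) = 21 + 7*4 = 21 + 28 = 49)
f(y)*V = 49*(-47) = -2303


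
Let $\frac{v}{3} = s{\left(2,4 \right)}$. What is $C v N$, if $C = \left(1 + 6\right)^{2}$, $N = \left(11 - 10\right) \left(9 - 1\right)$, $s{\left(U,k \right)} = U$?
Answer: $2352$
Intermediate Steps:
$v = 6$ ($v = 3 \cdot 2 = 6$)
$N = 8$ ($N = 1 \cdot 8 = 8$)
$C = 49$ ($C = 7^{2} = 49$)
$C v N = 49 \cdot 6 \cdot 8 = 294 \cdot 8 = 2352$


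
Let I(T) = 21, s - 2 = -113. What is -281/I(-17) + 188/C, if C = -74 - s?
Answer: -6449/777 ≈ -8.2999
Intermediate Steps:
s = -111 (s = 2 - 113 = -111)
C = 37 (C = -74 - 1*(-111) = -74 + 111 = 37)
-281/I(-17) + 188/C = -281/21 + 188/37 = -6449/777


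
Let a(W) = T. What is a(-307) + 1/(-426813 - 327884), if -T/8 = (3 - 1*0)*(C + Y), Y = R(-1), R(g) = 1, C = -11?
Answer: 181127279/754697 ≈ 240.00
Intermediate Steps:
Y = 1
T = 240 (T = -8*(3 - 1*0)*(-11 + 1) = -8*(3 + 0)*(-10) = -24*(-10) = -8*(-30) = 240)
a(W) = 240
a(-307) + 1/(-426813 - 327884) = 240 + 1/(-426813 - 327884) = 240 + 1/(-754697) = 240 - 1/754697 = 181127279/754697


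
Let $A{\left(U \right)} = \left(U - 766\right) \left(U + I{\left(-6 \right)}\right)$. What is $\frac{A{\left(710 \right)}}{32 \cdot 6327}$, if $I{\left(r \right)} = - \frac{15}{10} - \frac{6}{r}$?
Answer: $- \frac{3311}{16872} \approx -0.19624$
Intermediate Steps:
$I{\left(r \right)} = - \frac{3}{2} - \frac{6}{r}$ ($I{\left(r \right)} = \left(-15\right) \frac{1}{10} - \frac{6}{r} = - \frac{3}{2} - \frac{6}{r}$)
$A{\left(U \right)} = \left(-766 + U\right) \left(- \frac{1}{2} + U\right)$ ($A{\left(U \right)} = \left(U - 766\right) \left(U - \left(\frac{3}{2} + \frac{6}{-6}\right)\right) = \left(-766 + U\right) \left(U - \frac{1}{2}\right) = \left(-766 + U\right) \left(- \frac{1}{2} + U\right)$)
$\frac{A{\left(710 \right)}}{32 \cdot 6327} = \frac{383 + 710^{2} - 544215}{32 \cdot 6327} = \frac{383 + 504100 - 544215}{202464} = \left(-39732\right) \frac{1}{202464} = - \frac{3311}{16872}$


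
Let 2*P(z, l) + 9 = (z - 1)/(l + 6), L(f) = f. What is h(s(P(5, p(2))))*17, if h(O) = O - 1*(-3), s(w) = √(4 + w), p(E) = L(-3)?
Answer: 51 + 17*√6/6 ≈ 57.940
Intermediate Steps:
p(E) = -3
P(z, l) = -9/2 + (-1 + z)/(2*(6 + l)) (P(z, l) = -9/2 + ((z - 1)/(l + 6))/2 = -9/2 + ((-1 + z)/(6 + l))/2 = -9/2 + (-1 + z)/(2*(6 + l)))
h(O) = 3 + O (h(O) = O + 3 = 3 + O)
h(s(P(5, p(2))))*17 = (3 + √(4 + (-55 + 5 - 9*(-3))/(2*(6 - 3))))*17 = (3 + √(4 + (½)*(-55 + 5 + 27)/3))*17 = (3 + √(4 + (½)*(⅓)*(-23)))*17 = (3 + √(4 - 23/6))*17 = (3 + √(⅙))*17 = (3 + √6/6)*17 = 51 + 17*√6/6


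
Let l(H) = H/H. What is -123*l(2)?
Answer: -123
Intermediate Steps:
l(H) = 1
-123*l(2) = -123*1 = -123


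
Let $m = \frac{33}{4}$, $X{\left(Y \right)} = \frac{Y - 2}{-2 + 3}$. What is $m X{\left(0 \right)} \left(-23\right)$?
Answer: $\frac{759}{2} \approx 379.5$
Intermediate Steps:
$X{\left(Y \right)} = -2 + Y$ ($X{\left(Y \right)} = \frac{-2 + Y}{1} = \left(-2 + Y\right) 1 = -2 + Y$)
$m = \frac{33}{4}$ ($m = 33 \cdot \frac{1}{4} = \frac{33}{4} \approx 8.25$)
$m X{\left(0 \right)} \left(-23\right) = \frac{33 \left(-2 + 0\right)}{4} \left(-23\right) = \frac{33}{4} \left(-2\right) \left(-23\right) = \left(- \frac{33}{2}\right) \left(-23\right) = \frac{759}{2}$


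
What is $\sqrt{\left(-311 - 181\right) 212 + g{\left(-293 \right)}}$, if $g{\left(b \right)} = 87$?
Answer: $i \sqrt{104217} \approx 322.83 i$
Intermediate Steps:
$\sqrt{\left(-311 - 181\right) 212 + g{\left(-293 \right)}} = \sqrt{\left(-311 - 181\right) 212 + 87} = \sqrt{\left(-492\right) 212 + 87} = \sqrt{-104304 + 87} = \sqrt{-104217} = i \sqrt{104217}$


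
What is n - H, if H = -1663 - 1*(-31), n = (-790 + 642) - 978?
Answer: 506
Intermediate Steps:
n = -1126 (n = -148 - 978 = -1126)
H = -1632 (H = -1663 + 31 = -1632)
n - H = -1126 - 1*(-1632) = -1126 + 1632 = 506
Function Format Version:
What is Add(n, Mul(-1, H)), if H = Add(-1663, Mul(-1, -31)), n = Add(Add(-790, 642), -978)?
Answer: 506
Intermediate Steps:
n = -1126 (n = Add(-148, -978) = -1126)
H = -1632 (H = Add(-1663, 31) = -1632)
Add(n, Mul(-1, H)) = Add(-1126, Mul(-1, -1632)) = Add(-1126, 1632) = 506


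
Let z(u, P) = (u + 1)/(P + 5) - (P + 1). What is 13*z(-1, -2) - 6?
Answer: 7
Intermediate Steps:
z(u, P) = -1 - P + (1 + u)/(5 + P) (z(u, P) = (1 + u)/(5 + P) - (1 + P) = (1 + u)/(5 + P) + (-1 - P) = -1 - P + (1 + u)/(5 + P))
13*z(-1, -2) - 6 = 13*((-4 - 1 - 1*(-2)**2 - 6*(-2))/(5 - 2)) - 6 = 13*((-4 - 1 - 1*4 + 12)/3) - 6 = 13*((-4 - 1 - 4 + 12)/3) - 6 = 13*((1/3)*3) - 6 = 13*1 - 6 = 13 - 6 = 7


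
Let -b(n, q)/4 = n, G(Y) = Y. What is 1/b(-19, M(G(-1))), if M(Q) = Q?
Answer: 1/76 ≈ 0.013158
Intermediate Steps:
b(n, q) = -4*n
1/b(-19, M(G(-1))) = 1/(-4*(-19)) = 1/76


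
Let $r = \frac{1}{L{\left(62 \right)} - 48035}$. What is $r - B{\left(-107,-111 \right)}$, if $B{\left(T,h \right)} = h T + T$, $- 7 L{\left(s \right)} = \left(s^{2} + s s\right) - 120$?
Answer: $- \frac{4046679017}{343813} \approx -11770.0$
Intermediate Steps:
$L{\left(s \right)} = \frac{120}{7} - \frac{2 s^{2}}{7}$ ($L{\left(s \right)} = - \frac{\left(s^{2} + s s\right) - 120}{7} = - \frac{\left(s^{2} + s^{2}\right) - 120}{7} = - \frac{2 s^{2} - 120}{7} = - \frac{-120 + 2 s^{2}}{7} = \frac{120}{7} - \frac{2 s^{2}}{7}$)
$B{\left(T,h \right)} = T + T h$ ($B{\left(T,h \right)} = T h + T = T + T h$)
$r = - \frac{7}{343813}$ ($r = \frac{1}{\left(\frac{120}{7} - \frac{2 \cdot 62^{2}}{7}\right) - 48035} = \frac{1}{\left(\frac{120}{7} - \frac{7688}{7}\right) - 48035} = \frac{1}{- \frac{7568}{7} - 48035} = \frac{1}{- \frac{343813}{7}} = - \frac{7}{343813} \approx -2.036 \cdot 10^{-5}$)
$r - B{\left(-107,-111 \right)} = - \frac{7}{343813} - - 107 \left(1 - 111\right) = - \frac{7}{343813} - \left(-107\right) \left(-110\right) = - \frac{7}{343813} - 11770 = - \frac{4046679017}{343813}$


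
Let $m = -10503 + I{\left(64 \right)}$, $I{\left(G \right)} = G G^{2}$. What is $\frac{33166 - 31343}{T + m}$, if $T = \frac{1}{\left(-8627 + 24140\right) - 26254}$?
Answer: $\frac{19580843}{2702875980} \approx 0.0072444$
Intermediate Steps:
$I{\left(G \right)} = G^{3}$
$m = 251641$ ($m = -10503 + 64^{3} = -10503 + 262144 = 251641$)
$T = - \frac{1}{10741}$ ($T = \frac{1}{15513 - 26254} = \frac{1}{-10741} = - \frac{1}{10741} \approx -9.3101 \cdot 10^{-5}$)
$\frac{33166 - 31343}{T + m} = \frac{33166 - 31343}{- \frac{1}{10741} + 251641} = \frac{1823}{\frac{2702875980}{10741}} = 1823 \cdot \frac{10741}{2702875980} = \frac{19580843}{2702875980}$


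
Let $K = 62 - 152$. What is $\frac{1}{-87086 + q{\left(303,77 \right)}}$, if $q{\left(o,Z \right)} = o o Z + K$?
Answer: $\frac{1}{6982117} \approx 1.4322 \cdot 10^{-7}$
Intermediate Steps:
$K = -90$
$q{\left(o,Z \right)} = -90 + Z o^{2}$ ($q{\left(o,Z \right)} = o o Z - 90 = o^{2} Z - 90 = Z o^{2} - 90 = -90 + Z o^{2}$)
$\frac{1}{-87086 + q{\left(303,77 \right)}} = \frac{1}{-87086 - \left(90 - 77 \cdot 303^{2}\right)} = \frac{1}{-87086 + \left(-90 + 77 \cdot 91809\right)} = \frac{1}{-87086 + \left(-90 + 7069293\right)} = \frac{1}{-87086 + 7069203} = \frac{1}{6982117}$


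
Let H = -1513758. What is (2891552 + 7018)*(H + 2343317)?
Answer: 2404534830630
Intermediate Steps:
(2891552 + 7018)*(H + 2343317) = (2891552 + 7018)*(-1513758 + 2343317) = 2898570*829559 = 2404534830630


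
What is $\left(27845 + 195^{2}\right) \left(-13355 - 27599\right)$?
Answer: $-2697639980$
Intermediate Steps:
$\left(27845 + 195^{2}\right) \left(-13355 - 27599\right) = \left(27845 + 38025\right) \left(-40954\right) = 65870 \left(-40954\right) = -2697639980$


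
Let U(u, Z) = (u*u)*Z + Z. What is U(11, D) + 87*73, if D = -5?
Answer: 5741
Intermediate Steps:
U(u, Z) = Z + Z*u² (U(u, Z) = u²*Z + Z = Z*u² + Z = Z + Z*u²)
U(11, D) + 87*73 = -5*(1 + 11²) + 87*73 = -5*(1 + 121) + 6351 = -5*122 + 6351 = -610 + 6351 = 5741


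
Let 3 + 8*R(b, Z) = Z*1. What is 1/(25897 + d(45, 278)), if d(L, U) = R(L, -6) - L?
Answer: 8/206807 ≈ 3.8683e-5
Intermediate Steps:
R(b, Z) = -3/8 + Z/8 (R(b, Z) = -3/8 + (Z*1)/8 = -3/8 + Z/8)
d(L, U) = -9/8 - L (d(L, U) = (-3/8 + (1/8)*(-6)) - L = (-3/8 - 3/4) - L = -9/8 - L)
1/(25897 + d(45, 278)) = 1/(25897 + (-9/8 - 1*45)) = 1/(25897 + (-9/8 - 45)) = 1/(25897 - 369/8) = 1/(206807/8) = 8/206807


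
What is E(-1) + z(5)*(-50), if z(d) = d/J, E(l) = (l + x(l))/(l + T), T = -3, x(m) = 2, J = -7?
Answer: 993/28 ≈ 35.464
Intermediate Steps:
E(l) = (2 + l)/(-3 + l) (E(l) = (l + 2)/(l - 3) = (2 + l)/(-3 + l))
z(d) = -d/7 (z(d) = d/(-7) = d*(-⅐) = -d/7)
E(-1) + z(5)*(-50) = (2 - 1)/(-3 - 1) - ⅐*5*(-50) = 1/(-4) - 5/7*(-50) = -¼*1 + 250/7 = -¼ + 250/7 = 993/28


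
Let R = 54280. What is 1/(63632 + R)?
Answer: 1/117912 ≈ 8.4809e-6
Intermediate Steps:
1/(63632 + R) = 1/(63632 + 54280) = 1/117912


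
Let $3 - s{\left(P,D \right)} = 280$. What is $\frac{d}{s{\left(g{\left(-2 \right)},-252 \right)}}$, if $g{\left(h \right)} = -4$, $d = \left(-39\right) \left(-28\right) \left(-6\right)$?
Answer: $\frac{6552}{277} \approx 23.653$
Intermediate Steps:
$d = -6552$ ($d = 1092 \left(-6\right) = -6552$)
$s{\left(P,D \right)} = -277$ ($s{\left(P,D \right)} = 3 - 280 = -277$)
$\frac{d}{s{\left(g{\left(-2 \right)},-252 \right)}} = - \frac{6552}{-277} = \left(-6552\right) \left(- \frac{1}{277}\right) = \frac{6552}{277}$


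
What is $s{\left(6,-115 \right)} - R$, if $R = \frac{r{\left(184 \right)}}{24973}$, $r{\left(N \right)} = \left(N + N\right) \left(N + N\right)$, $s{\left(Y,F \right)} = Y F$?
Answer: $- \frac{17366794}{24973} \approx -695.42$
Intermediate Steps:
$s{\left(Y,F \right)} = F Y$
$r{\left(N \right)} = 4 N^{2}$ ($r{\left(N \right)} = 2 N 2 N = 4 N^{2}$)
$R = \frac{135424}{24973}$ ($R = \frac{4 \cdot 184^{2}}{24973} = 4 \cdot 33856 \cdot \frac{1}{24973} = 135424 \cdot \frac{1}{24973} = \frac{135424}{24973} \approx 5.4228$)
$s{\left(6,-115 \right)} - R = \left(-115\right) 6 - \frac{135424}{24973} = -690 - \frac{135424}{24973} = - \frac{17366794}{24973}$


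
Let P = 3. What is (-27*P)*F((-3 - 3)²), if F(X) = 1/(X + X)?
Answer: -9/8 ≈ -1.1250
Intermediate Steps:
F(X) = 1/(2*X)
(-27*P)*F((-3 - 3)²) = (-27*3)*(1/(2*((-3 - 3)²))) = -81/(2*((-6)²)) = -81/(2*36) = -81*1/72 = -9/8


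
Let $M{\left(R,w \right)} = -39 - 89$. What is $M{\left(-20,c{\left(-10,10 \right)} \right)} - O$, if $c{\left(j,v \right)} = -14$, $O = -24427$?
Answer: $24299$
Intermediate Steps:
$M{\left(R,w \right)} = -128$ ($M{\left(R,w \right)} = -39 - 89 = -128$)
$M{\left(-20,c{\left(-10,10 \right)} \right)} - O = -128 - -24427 = -128 + 24427 = 24299$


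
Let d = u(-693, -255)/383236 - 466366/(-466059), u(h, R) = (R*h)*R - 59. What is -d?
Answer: 5205750346070/44652646731 ≈ 116.58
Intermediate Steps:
u(h, R) = -59 + h*R**2 (u(h, R) = h*R**2 - 59 = -59 + h*R**2)
d = -5205750346070/44652646731 (d = (-59 - 693*(-255)**2)/383236 - 466366/(-466059) = (-59 - 693*65025)*(1/383236) - 466366*(-1/466059) = (-59 - 45062325)*(1/383236) + 466366/466059 = -45062384*1/383236 + 466366/466059 = -11265596/95809 + 466366/466059 = -5205750346070/44652646731 ≈ -116.58)
-d = -1*(-5205750346070/44652646731) = 5205750346070/44652646731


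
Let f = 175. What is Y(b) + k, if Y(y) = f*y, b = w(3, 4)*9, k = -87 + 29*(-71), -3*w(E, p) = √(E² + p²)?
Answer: -4771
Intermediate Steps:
w(E, p) = -√(E² + p²)/3
k = -2146 (k = -87 - 2059 = -2146)
b = -15 (b = -√(3² + 4²)/3*9 = -√(9 + 16)/3*9 = -√25/3*9 = -⅓*5*9 = -5/3*9 = -15)
Y(y) = 175*y
Y(b) + k = 175*(-15) - 2146 = -2625 - 2146 = -4771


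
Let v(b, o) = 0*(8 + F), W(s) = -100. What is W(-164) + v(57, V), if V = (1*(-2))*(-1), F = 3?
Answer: -100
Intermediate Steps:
V = 2 (V = -2*(-1) = 2)
v(b, o) = 0 (v(b, o) = 0*(8 + 3) = 0*11 = 0)
W(-164) + v(57, V) = -100 + 0 = -100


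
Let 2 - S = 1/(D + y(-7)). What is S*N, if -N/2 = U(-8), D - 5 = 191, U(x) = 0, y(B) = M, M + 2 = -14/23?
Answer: 0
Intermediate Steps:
M = -60/23 (M = -2 - 14/23 = -60/23 ≈ -2.6087)
y(B) = -60/23
D = 196 (D = 5 + 191 = 196)
S = 8873/4448 (S = 2 - 1/(196 - 60/23) = 2 - 1/4448/23 = 2 - 1*23/4448 = 2 - 23/4448 = 8873/4448 ≈ 1.9948)
N = 0 (N = -2*0 = 0)
S*N = (8873/4448)*0 = 0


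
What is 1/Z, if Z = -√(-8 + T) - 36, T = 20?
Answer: -3/107 + √3/642 ≈ -0.025339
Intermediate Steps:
Z = -36 - 2*√3 (Z = -√(-8 + 20) - 36 = -√12 - 36 = -2*√3 - 36 = -36 - 2*√3 ≈ -39.464)
1/Z = 1/(-36 - 2*√3)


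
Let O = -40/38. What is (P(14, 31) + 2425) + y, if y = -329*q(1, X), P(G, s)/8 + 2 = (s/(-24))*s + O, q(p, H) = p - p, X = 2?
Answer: 118574/57 ≈ 2080.2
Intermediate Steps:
O = -20/19 (O = -40*1/38 = -20/19 ≈ -1.0526)
q(p, H) = 0
P(G, s) = -464/19 - s**2/3 (P(G, s) = -16 + 8*((s/(-24))*s - 20/19) = -16 + 8*((s*(-1/24))*s - 20/19) = -16 + 8*((-s/24)*s - 20/19) = -16 + 8*(-s**2/24 - 20/19) = -16 + 8*(-20/19 - s**2/24) = -16 + (-160/19 - s**2/3) = -464/19 - s**2/3)
y = 0 (y = -329*0 = 0)
(P(14, 31) + 2425) + y = ((-464/19 - 1/3*31**2) + 2425) + 0 = ((-464/19 - 1/3*961) + 2425) + 0 = ((-464/19 - 961/3) + 2425) + 0 = (-19651/57 + 2425) + 0 = 118574/57 + 0 = 118574/57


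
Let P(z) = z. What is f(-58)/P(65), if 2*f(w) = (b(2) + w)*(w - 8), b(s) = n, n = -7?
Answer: 33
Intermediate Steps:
b(s) = -7
f(w) = (-8 + w)*(-7 + w)/2 (f(w) = ((-7 + w)*(w - 8))/2 = ((-7 + w)*(-8 + w))/2 = ((-8 + w)*(-7 + w))/2 = (-8 + w)*(-7 + w)/2)
f(-58)/P(65) = (28 + (½)*(-58)² - 15/2*(-58))/65 = (28 + (½)*3364 + 435)*(1/65) = (28 + 1682 + 435)*(1/65) = 2145*(1/65) = 33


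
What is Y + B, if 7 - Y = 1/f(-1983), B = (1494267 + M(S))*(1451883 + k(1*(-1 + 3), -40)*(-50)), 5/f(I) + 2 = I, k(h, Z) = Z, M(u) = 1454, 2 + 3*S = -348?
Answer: 2174603335047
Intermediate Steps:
S = -350/3 (S = -⅔ + (⅓)*(-348) = -⅔ - 116 = -350/3 ≈ -116.67)
f(I) = 5/(-2 + I)
B = 2174603334643 (B = (1494267 + 1454)*(1451883 - 40*(-50)) = 1495721*(1451883 + 2000) = 1495721*1453883 = 2174603334643)
Y = 404 (Y = 7 - 1/(5/(-2 - 1983)) = 7 - 1/(5/(-1985)) = 7 - 1/(5*(-1/1985)) = 7 - 1/(-1/397) = 7 - 1*(-397) = 7 + 397 = 404)
Y + B = 404 + 2174603334643 = 2174603335047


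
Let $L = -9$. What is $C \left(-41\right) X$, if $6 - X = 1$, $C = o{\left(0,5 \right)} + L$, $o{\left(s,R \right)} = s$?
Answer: $1845$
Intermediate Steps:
$C = -9$ ($C = 0 - 9 = -9$)
$X = 5$ ($X = 6 - 1 = 5$)
$C \left(-41\right) X = \left(-9\right) \left(-41\right) 5 = 369 \cdot 5 = 1845$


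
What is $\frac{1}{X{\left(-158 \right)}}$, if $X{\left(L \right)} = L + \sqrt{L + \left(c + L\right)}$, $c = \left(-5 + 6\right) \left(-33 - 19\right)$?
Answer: $- \frac{79}{12666} - \frac{i \sqrt{23}}{6333} \approx -0.0062372 - 0.00075728 i$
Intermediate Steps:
$c = -52$ ($c = 1 \left(-52\right) = -52$)
$X{\left(L \right)} = L + \sqrt{-52 + 2 L}$ ($X{\left(L \right)} = L + \sqrt{L + \left(-52 + L\right)} = L + \sqrt{-52 + 2 L}$)
$\frac{1}{X{\left(-158 \right)}} = \frac{1}{-158 + \sqrt{-52 + 2 \left(-158\right)}} = \frac{1}{-158 + \sqrt{-52 - 316}} = \frac{1}{-158 + \sqrt{-368}} = \frac{1}{-158 + 4 i \sqrt{23}}$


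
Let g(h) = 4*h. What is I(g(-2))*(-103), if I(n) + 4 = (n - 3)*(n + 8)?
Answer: 412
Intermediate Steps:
I(n) = -4 + (-3 + n)*(8 + n) (I(n) = -4 + (n - 3)*(n + 8) = -4 + (-3 + n)*(8 + n))
I(g(-2))*(-103) = (-28 + (4*(-2))² + 5*(4*(-2)))*(-103) = (-28 + (-8)² + 5*(-8))*(-103) = (-28 + 64 - 40)*(-103) = -4*(-103) = 412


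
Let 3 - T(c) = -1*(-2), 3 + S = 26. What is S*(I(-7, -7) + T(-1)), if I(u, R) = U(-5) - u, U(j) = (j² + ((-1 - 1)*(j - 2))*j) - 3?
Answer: -920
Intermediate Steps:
S = 23 (S = -3 + 26 = 23)
T(c) = 1 (T(c) = 3 - (-1)*(-2) = 3 - 1*2 = 3 - 2 = 1)
U(j) = -3 + j² + j*(4 - 2*j) (U(j) = (j² + (-2*(-2 + j))*j) - 3 = (j² + (4 - 2*j)*j) - 3 = (j² + j*(4 - 2*j)) - 3 = -3 + j² + j*(4 - 2*j))
I(u, R) = -48 - u (I(u, R) = (-3 - 1*(-5)² + 4*(-5)) - u = (-3 - 1*25 - 20) - u = (-3 - 25 - 20) - u = -48 - u)
S*(I(-7, -7) + T(-1)) = 23*((-48 - 1*(-7)) + 1) = 23*((-48 + 7) + 1) = 23*(-41 + 1) = 23*(-40) = -920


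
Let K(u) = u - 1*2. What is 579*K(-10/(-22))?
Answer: -9843/11 ≈ -894.82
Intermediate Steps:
K(u) = -2 + u (K(u) = u - 2 = -2 + u)
579*K(-10/(-22)) = 579*(-2 - 10/(-22)) = 579*(-2 - 10*(-1/22)) = 579*(-2 + 5/11) = 579*(-17/11) = -9843/11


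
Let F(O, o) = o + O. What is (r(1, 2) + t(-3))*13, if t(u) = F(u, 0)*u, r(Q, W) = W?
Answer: 143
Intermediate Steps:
F(O, o) = O + o
t(u) = u² (t(u) = (u + 0)*u = u*u = u²)
(r(1, 2) + t(-3))*13 = (2 + (-3)²)*13 = (2 + 9)*13 = 11*13 = 143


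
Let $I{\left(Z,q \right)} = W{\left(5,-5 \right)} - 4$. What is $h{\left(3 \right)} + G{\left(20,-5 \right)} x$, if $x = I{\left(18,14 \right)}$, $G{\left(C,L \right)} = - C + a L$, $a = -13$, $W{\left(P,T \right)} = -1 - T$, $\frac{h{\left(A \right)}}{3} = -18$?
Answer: $-54$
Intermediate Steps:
$h{\left(A \right)} = -54$ ($h{\left(A \right)} = 3 \left(-18\right) = -54$)
$I{\left(Z,q \right)} = 0$ ($I{\left(Z,q \right)} = \left(-1 - -5\right) - 4 = \left(-1 + 5\right) - 4 = 4 - 4 = 0$)
$G{\left(C,L \right)} = - C - 13 L$
$x = 0$
$h{\left(3 \right)} + G{\left(20,-5 \right)} x = -54 + \left(\left(-1\right) 20 - -65\right) 0 = -54 + \left(-20 + 65\right) 0 = -54 + 45 \cdot 0 = -54 + 0 = -54$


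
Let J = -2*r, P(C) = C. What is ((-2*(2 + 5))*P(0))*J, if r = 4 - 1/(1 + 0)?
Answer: 0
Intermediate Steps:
r = 3 (r = 4 - 1/1 = 4 - 1*1 = 4 - 1 = 3)
J = -6 (J = -2*3 = -6)
((-2*(2 + 5))*P(0))*J = (-2*(2 + 5)*0)*(-6) = (-2*7*0)*(-6) = -14*0*(-6) = 0*(-6) = 0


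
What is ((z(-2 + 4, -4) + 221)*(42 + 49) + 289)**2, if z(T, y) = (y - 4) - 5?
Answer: 369293089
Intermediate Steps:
z(T, y) = -9 + y (z(T, y) = (-4 + y) - 5 = -9 + y)
((z(-2 + 4, -4) + 221)*(42 + 49) + 289)**2 = (((-9 - 4) + 221)*(42 + 49) + 289)**2 = ((-13 + 221)*91 + 289)**2 = (208*91 + 289)**2 = (18928 + 289)**2 = 19217**2 = 369293089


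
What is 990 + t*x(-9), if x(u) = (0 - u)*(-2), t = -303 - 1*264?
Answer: 11196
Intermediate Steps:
t = -567 (t = -303 - 264 = -567)
x(u) = 2*u (x(u) = -u*(-2) = 2*u)
990 + t*x(-9) = 990 - 1134*(-9) = 990 - 567*(-18) = 990 + 10206 = 11196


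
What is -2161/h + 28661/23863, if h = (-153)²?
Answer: 619357406/558608967 ≈ 1.1087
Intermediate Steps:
h = 23409
-2161/h + 28661/23863 = -2161/23409 + 28661/23863 = 619357406/558608967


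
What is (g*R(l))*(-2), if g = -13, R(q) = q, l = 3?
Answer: 78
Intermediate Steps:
(g*R(l))*(-2) = -13*3*(-2) = -39*(-2) = 78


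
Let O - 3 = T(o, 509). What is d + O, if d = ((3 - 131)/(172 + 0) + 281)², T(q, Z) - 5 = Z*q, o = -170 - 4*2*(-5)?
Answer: 22893063/1849 ≈ 12381.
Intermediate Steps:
o = -130 (o = -170 - 8*(-5) = -170 + 40 = -130)
T(q, Z) = 5 + Z*q
O = -66162 (O = 3 + (5 + 509*(-130)) = 3 + (5 - 66170) = 3 - 66165 = -66162)
d = 145226601/1849 (d = (-128/172 + 281)² = (-128*1/172 + 281)² = (-32/43 + 281)² = (12051/43)² = 145226601/1849 ≈ 78543.)
d + O = 145226601/1849 - 66162 = 22893063/1849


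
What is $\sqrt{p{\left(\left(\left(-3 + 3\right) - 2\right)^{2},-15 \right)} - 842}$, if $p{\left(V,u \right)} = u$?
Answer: $i \sqrt{857} \approx 29.275 i$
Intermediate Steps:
$\sqrt{p{\left(\left(\left(-3 + 3\right) - 2\right)^{2},-15 \right)} - 842} = \sqrt{-15 - 842} = \sqrt{-857} = i \sqrt{857}$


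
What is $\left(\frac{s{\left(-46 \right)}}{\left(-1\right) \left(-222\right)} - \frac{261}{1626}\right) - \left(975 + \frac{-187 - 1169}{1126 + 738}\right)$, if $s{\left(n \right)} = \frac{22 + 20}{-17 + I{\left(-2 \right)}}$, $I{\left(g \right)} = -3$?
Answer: $- \frac{45531625241}{46725820} \approx -974.44$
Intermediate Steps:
$s{\left(n \right)} = - \frac{21}{10}$ ($s{\left(n \right)} = \frac{22 + 20}{-17 - 3} = \frac{42}{-20} = 42 \left(- \frac{1}{20}\right) = - \frac{21}{10}$)
$\left(\frac{s{\left(-46 \right)}}{\left(-1\right) \left(-222\right)} - \frac{261}{1626}\right) - \left(975 + \frac{-187 - 1169}{1126 + 738}\right) = \left(- \frac{21}{10 \left(\left(-1\right) \left(-222\right)\right)} - \frac{261}{1626}\right) - \left(975 + \frac{-187 - 1169}{1126 + 738}\right) = \left(- \frac{21}{10 \cdot 222} - \frac{87}{542}\right) - \left(975 - \frac{1356}{1864}\right) = \left(\left(- \frac{21}{10}\right) \frac{1}{222} - \frac{87}{542}\right) - \left(975 - \frac{339}{466}\right) = \left(- \frac{7}{740} - \frac{87}{542}\right) - \left(975 - \frac{339}{466}\right) = - \frac{34087}{200540} - \frac{454011}{466} = - \frac{45531625241}{46725820}$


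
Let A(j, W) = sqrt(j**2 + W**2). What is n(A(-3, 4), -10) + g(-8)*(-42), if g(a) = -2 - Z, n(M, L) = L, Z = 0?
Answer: 74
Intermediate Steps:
A(j, W) = sqrt(W**2 + j**2)
g(a) = -2 (g(a) = -2 - 1*0 = -2 + 0 = -2)
n(A(-3, 4), -10) + g(-8)*(-42) = -10 - 2*(-42) = -10 + 84 = 74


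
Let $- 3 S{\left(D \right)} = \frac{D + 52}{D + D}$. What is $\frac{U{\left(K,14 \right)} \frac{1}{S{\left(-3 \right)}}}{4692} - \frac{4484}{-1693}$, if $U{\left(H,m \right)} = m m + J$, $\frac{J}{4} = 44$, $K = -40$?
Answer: $\frac{86853650}{32436187} \approx 2.6777$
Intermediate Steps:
$J = 176$ ($J = 4 \cdot 44 = 176$)
$U{\left(H,m \right)} = 176 + m^{2}$ ($U{\left(H,m \right)} = m m + 176 = m^{2} + 176 = 176 + m^{2}$)
$S{\left(D \right)} = - \frac{52 + D}{6 D}$ ($S{\left(D \right)} = - \frac{\left(D + 52\right) \frac{1}{D + D}}{3} = - \frac{\left(52 + D\right) \frac{1}{2 D}}{3} = - \frac{\frac{1}{2} \frac{1}{D} \left(52 + D\right)}{3} = - \frac{52 + D}{6 D}$)
$\frac{U{\left(K,14 \right)} \frac{1}{S{\left(-3 \right)}}}{4692} - \frac{4484}{-1693} = \frac{\left(176 + 14^{2}\right) \frac{1}{\frac{1}{6} \frac{1}{-3} \left(-52 - -3\right)}}{4692} - \frac{4484}{-1693} = \frac{176 + 196}{\frac{1}{6} \left(- \frac{1}{3}\right) \left(-52 + 3\right)} \frac{1}{4692} - - \frac{4484}{1693} = \frac{372}{\frac{1}{6} \left(- \frac{1}{3}\right) \left(-49\right)} \frac{1}{4692} + \frac{4484}{1693} = \frac{372}{\frac{49}{18}} \cdot \frac{1}{4692} + \frac{4484}{1693} = 372 \cdot \frac{18}{49} \cdot \frac{1}{4692} + \frac{4484}{1693} = \frac{6696}{49} \cdot \frac{1}{4692} + \frac{4484}{1693} = \frac{558}{19159} + \frac{4484}{1693} = \frac{86853650}{32436187}$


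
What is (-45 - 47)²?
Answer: 8464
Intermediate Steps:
(-45 - 47)² = (-92)² = 8464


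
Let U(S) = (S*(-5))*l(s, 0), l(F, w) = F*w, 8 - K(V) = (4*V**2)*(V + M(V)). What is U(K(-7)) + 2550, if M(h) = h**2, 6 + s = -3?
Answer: 2550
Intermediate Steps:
s = -9 (s = -6 - 3 = -9)
K(V) = 8 - 4*V**2*(V + V**2)
U(S) = 0 (U(S) = (S*(-5))*(-9*0) = -5*S*0 = 0)
U(K(-7)) + 2550 = 0 + 2550 = 2550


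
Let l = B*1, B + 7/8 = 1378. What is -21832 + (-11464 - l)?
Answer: -277385/8 ≈ -34673.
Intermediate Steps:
B = 11017/8 (B = -7/8 + 1378 = 11017/8 ≈ 1377.1)
l = 11017/8 (l = (11017/8)*1 = 11017/8 ≈ 1377.1)
-21832 + (-11464 - l) = -21832 + (-11464 - 1*11017/8) = -21832 + (-11464 - 11017/8) = -21832 - 102729/8 = -277385/8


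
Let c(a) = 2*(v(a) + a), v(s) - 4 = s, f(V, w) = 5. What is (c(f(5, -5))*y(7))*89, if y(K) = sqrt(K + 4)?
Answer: 2492*sqrt(11) ≈ 8265.0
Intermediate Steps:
v(s) = 4 + s
c(a) = 8 + 4*a (c(a) = 2*((4 + a) + a) = 2*(4 + 2*a) = 8 + 4*a)
y(K) = sqrt(4 + K)
(c(f(5, -5))*y(7))*89 = ((8 + 4*5)*sqrt(4 + 7))*89 = ((8 + 20)*sqrt(11))*89 = (28*sqrt(11))*89 = 2492*sqrt(11)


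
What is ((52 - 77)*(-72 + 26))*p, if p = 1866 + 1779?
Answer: 4191750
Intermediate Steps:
p = 3645
((52 - 77)*(-72 + 26))*p = ((52 - 77)*(-72 + 26))*3645 = -25*(-46)*3645 = 1150*3645 = 4191750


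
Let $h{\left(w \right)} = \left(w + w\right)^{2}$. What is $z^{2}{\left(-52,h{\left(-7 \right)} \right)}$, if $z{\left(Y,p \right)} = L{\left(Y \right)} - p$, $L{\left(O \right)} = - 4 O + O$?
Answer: $1600$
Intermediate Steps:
$L{\left(O \right)} = - 3 O$
$h{\left(w \right)} = 4 w^{2}$ ($h{\left(w \right)} = \left(2 w\right)^{2} = 4 w^{2}$)
$z{\left(Y,p \right)} = - p - 3 Y$ ($z{\left(Y,p \right)} = - 3 Y - p = - p - 3 Y$)
$z^{2}{\left(-52,h{\left(-7 \right)} \right)} = \left(- 4 \left(-7\right)^{2} - -156\right)^{2} = \left(- 4 \cdot 49 + 156\right)^{2} = \left(\left(-1\right) 196 + 156\right)^{2} = \left(-196 + 156\right)^{2} = \left(-40\right)^{2} = 1600$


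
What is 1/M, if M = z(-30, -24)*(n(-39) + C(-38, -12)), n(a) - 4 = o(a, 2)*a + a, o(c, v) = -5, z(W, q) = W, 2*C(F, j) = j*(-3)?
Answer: -1/5340 ≈ -0.00018727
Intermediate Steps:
C(F, j) = -3*j/2 (C(F, j) = (j*(-3))/2 = (-3*j)/2 = -3*j/2)
n(a) = 4 - 4*a (n(a) = 4 + (-5*a + a) = 4 - 4*a)
M = -5340 (M = -30*((4 - 4*(-39)) - 3/2*(-12)) = -30*((4 + 156) + 18) = -30*(160 + 18) = -30*178 = -5340)
1/M = 1/(-5340) = -1/5340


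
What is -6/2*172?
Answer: -516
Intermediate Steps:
-6/2*172 = -6*(½)*172 = -3*172 = -1*516 = -516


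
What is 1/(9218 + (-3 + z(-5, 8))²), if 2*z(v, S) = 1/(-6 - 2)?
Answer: 256/2362209 ≈ 0.00010837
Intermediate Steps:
z(v, S) = -1/16 (z(v, S) = 1/(2*(-6 - 2)) = (½)/(-8) = (½)*(-⅛) = -1/16)
1/(9218 + (-3 + z(-5, 8))²) = 1/(9218 + (-3 - 1/16)²) = 1/(9218 + (-49/16)²) = 1/(9218 + 2401/256) = 1/(2362209/256) = 256/2362209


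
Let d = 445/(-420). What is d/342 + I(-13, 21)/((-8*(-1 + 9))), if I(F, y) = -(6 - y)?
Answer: -54577/229824 ≈ -0.23747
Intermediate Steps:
I(F, y) = -6 + y
d = -89/84 (d = 445*(-1/420) = -89/84 ≈ -1.0595)
d/342 + I(-13, 21)/((-8*(-1 + 9))) = -89/84/342 + (-6 + 21)/((-8*(-1 + 9))) = -89/84*1/342 + 15/((-8*8)) = -89/28728 + 15/(-64) = -89/28728 + 15*(-1/64) = -89/28728 - 15/64 = -54577/229824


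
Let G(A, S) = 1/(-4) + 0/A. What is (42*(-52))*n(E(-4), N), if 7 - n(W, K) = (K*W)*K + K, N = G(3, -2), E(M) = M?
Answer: -16380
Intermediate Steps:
G(A, S) = -¼ (G(A, S) = 1*(-¼) + 0 = -¼ + 0 = -¼)
N = -¼ ≈ -0.25000
n(W, K) = 7 - K - W*K² (n(W, K) = 7 - ((K*W)*K + K) = 7 - (W*K² + K) = 7 - (K + W*K²) = 7 + (-K - W*K²) = 7 - K - W*K²)
(42*(-52))*n(E(-4), N) = (42*(-52))*(7 - 1*(-¼) - 1*(-4)*(-¼)²) = -2184*(7 + ¼ - 1*(-4)*1/16) = -2184*(7 + ¼ + ¼) = -2184*15/2 = -16380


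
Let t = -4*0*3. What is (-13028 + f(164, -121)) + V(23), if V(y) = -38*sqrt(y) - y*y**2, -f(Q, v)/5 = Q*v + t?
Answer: 74025 - 38*sqrt(23) ≈ 73843.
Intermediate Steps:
t = 0 (t = 0*3 = 0)
f(Q, v) = -5*Q*v (f(Q, v) = -5*(Q*v + 0) = -5*Q*v)
V(y) = -y**3 - 38*sqrt(y) (V(y) = -38*sqrt(y) - y**3 = -y**3 - 38*sqrt(y))
(-13028 + f(164, -121)) + V(23) = (-13028 - 5*164*(-121)) + (-1*23**3 - 38*sqrt(23)) = (-13028 + 99220) + (-1*12167 - 38*sqrt(23)) = 86192 + (-12167 - 38*sqrt(23)) = 74025 - 38*sqrt(23)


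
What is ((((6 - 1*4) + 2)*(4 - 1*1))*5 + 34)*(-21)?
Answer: -1974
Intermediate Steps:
((((6 - 1*4) + 2)*(4 - 1*1))*5 + 34)*(-21) = ((((6 - 4) + 2)*(4 - 1))*5 + 34)*(-21) = (((2 + 2)*3)*5 + 34)*(-21) = ((4*3)*5 + 34)*(-21) = (12*5 + 34)*(-21) = (60 + 34)*(-21) = 94*(-21) = -1974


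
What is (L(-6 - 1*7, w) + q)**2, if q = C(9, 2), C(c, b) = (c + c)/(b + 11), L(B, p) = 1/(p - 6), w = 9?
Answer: 4489/1521 ≈ 2.9513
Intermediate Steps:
L(B, p) = 1/(-6 + p)
C(c, b) = 2*c/(11 + b) (C(c, b) = (2*c)/(11 + b) = 2*c/(11 + b))
q = 18/13 (q = 2*9/(11 + 2) = 2*9/13 = 2*9*(1/13) = 18/13 ≈ 1.3846)
(L(-6 - 1*7, w) + q)**2 = (1/(-6 + 9) + 18/13)**2 = (1/3 + 18/13)**2 = (67/39)**2 = 4489/1521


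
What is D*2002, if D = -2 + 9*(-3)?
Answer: -58058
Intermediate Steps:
D = -29 (D = -2 - 27 = -29)
D*2002 = -29*2002 = -58058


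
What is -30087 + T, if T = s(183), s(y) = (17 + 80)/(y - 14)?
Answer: -5084606/169 ≈ -30086.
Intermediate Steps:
s(y) = 97/(-14 + y)
T = 97/169 (T = 97/(-14 + 183) = 97/169 ≈ 0.57396)
-30087 + T = -30087 + 97/169 = -5084606/169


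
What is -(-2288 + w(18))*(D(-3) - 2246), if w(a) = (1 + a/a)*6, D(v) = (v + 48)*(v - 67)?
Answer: -12281296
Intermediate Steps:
D(v) = (-67 + v)*(48 + v) (D(v) = (48 + v)*(-67 + v) = (-67 + v)*(48 + v))
w(a) = 12 (w(a) = (1 + 1)*6 = 2*6 = 12)
-(-2288 + w(18))*(D(-3) - 2246) = -(-2288 + 12)*((-3216 + (-3)**2 - 19*(-3)) - 2246) = -(-2276)*((-3216 + 9 + 57) - 2246) = -(-2276)*(-3150 - 2246) = -(-2276)*(-5396) = -1*12281296 = -12281296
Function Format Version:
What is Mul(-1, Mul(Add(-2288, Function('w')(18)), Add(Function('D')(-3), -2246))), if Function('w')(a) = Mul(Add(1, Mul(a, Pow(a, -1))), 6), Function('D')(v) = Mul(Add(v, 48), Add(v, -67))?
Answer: -12281296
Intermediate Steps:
Function('D')(v) = Mul(Add(-67, v), Add(48, v)) (Function('D')(v) = Mul(Add(48, v), Add(-67, v)) = Mul(Add(-67, v), Add(48, v)))
Function('w')(a) = 12 (Function('w')(a) = Mul(Add(1, 1), 6) = Mul(2, 6) = 12)
Mul(-1, Mul(Add(-2288, Function('w')(18)), Add(Function('D')(-3), -2246))) = Mul(-1, Mul(Add(-2288, 12), Add(Add(-3216, Pow(-3, 2), Mul(-19, -3)), -2246))) = Mul(-1, Mul(-2276, Add(Add(-3216, 9, 57), -2246))) = Mul(-1, Mul(-2276, Add(-3150, -2246))) = Mul(-1, Mul(-2276, -5396)) = Mul(-1, 12281296) = -12281296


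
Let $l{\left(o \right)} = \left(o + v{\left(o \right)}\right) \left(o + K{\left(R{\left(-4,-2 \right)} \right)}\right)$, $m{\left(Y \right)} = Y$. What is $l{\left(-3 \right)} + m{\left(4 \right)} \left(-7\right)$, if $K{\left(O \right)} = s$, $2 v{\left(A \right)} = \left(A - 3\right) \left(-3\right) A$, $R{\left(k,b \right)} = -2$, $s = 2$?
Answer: $2$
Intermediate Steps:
$v{\left(A \right)} = \frac{A \left(9 - 3 A\right)}{2}$ ($v{\left(A \right)} = \frac{\left(A - 3\right) \left(-3\right) A}{2} = \frac{\left(-3 + A\right) \left(-3\right) A}{2} = \frac{\left(9 - 3 A\right) A}{2} = \frac{A \left(9 - 3 A\right)}{2}$)
$K{\left(O \right)} = 2$
$l{\left(o \right)} = \left(2 + o\right) \left(o + \frac{3 o \left(3 - o\right)}{2}\right)$ ($l{\left(o \right)} = \left(o + \frac{3 o \left(3 - o\right)}{2}\right) \left(o + 2\right) = \left(o + \frac{3 o \left(3 - o\right)}{2}\right) \left(2 + o\right) = \left(2 + o\right) \left(o + \frac{3 o \left(3 - o\right)}{2}\right)$)
$l{\left(-3 \right)} + m{\left(4 \right)} \left(-7\right) = \frac{1}{2} \left(-3\right) \left(22 - 3 \left(-3\right)^{2} + 5 \left(-3\right)\right) + 4 \left(-7\right) = \frac{1}{2} \left(-3\right) \left(22 - 27 - 15\right) - 28 = \frac{1}{2} \left(-3\right) \left(-20\right) - 28 = 30 - 28 = 2$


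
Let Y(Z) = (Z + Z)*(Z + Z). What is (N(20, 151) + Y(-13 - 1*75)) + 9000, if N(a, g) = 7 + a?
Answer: 40003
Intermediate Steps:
Y(Z) = 4*Z**2 (Y(Z) = (2*Z)*(2*Z) = 4*Z**2)
(N(20, 151) + Y(-13 - 1*75)) + 9000 = ((7 + 20) + 4*(-13 - 1*75)**2) + 9000 = (27 + 4*(-13 - 75)**2) + 9000 = (27 + 4*(-88)**2) + 9000 = (27 + 4*7744) + 9000 = (27 + 30976) + 9000 = 31003 + 9000 = 40003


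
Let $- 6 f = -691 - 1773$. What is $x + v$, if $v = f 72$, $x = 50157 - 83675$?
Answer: $-3950$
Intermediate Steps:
$x = -33518$
$f = \frac{1232}{3}$ ($f = - \frac{-691 - 1773}{6} = \left(- \frac{1}{6}\right) \left(-2464\right) = \frac{1232}{3} \approx 410.67$)
$v = 29568$ ($v = \frac{1232}{3} \cdot 72 = 29568$)
$x + v = -33518 + 29568 = -3950$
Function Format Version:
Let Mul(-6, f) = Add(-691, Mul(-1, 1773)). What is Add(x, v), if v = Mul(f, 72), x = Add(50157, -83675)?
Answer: -3950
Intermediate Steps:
x = -33518
f = Rational(1232, 3) (f = Mul(Rational(-1, 6), Add(-691, Mul(-1, 1773))) = Mul(Rational(-1, 6), Add(-691, -1773)) = Mul(Rational(-1, 6), -2464) = Rational(1232, 3) ≈ 410.67)
v = 29568 (v = Mul(Rational(1232, 3), 72) = 29568)
Add(x, v) = Add(-33518, 29568) = -3950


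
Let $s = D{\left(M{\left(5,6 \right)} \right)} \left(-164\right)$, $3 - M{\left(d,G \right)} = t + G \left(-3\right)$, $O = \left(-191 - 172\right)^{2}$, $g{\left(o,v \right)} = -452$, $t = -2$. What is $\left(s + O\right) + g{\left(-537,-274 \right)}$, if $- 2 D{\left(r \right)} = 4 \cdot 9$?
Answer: $134269$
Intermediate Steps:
$O = 131769$ ($O = \left(-363\right)^{2} = 131769$)
$M{\left(d,G \right)} = 5 + 3 G$ ($M{\left(d,G \right)} = 3 - \left(-2 + G \left(-3\right)\right) = 3 - \left(-2 - 3 G\right) = 3 + \left(2 + 3 G\right) = 5 + 3 G$)
$D{\left(r \right)} = -18$ ($D{\left(r \right)} = - \frac{4 \cdot 9}{2} = \left(- \frac{1}{2}\right) 36 = -18$)
$s = 2952$ ($s = \left(-18\right) \left(-164\right) = 2952$)
$\left(s + O\right) + g{\left(-537,-274 \right)} = \left(2952 + 131769\right) - 452 = 134721 - 452 = 134269$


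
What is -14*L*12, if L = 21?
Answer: -3528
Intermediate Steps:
-14*L*12 = -14*21*12 = -294*12 = -3528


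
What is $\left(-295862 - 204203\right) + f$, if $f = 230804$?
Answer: $-269261$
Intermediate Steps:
$\left(-295862 - 204203\right) + f = \left(-295862 - 204203\right) + 230804 = -500065 + 230804 = -269261$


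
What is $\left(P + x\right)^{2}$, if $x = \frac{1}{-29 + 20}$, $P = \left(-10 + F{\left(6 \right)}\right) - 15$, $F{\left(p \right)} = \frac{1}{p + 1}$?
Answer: $\frac{2474329}{3969} \approx 623.41$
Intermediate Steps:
$F{\left(p \right)} = \frac{1}{1 + p}$
$P = - \frac{174}{7}$ ($P = \left(-10 + \frac{1}{1 + 6}\right) - 15 = \left(-10 + \frac{1}{7}\right) - 15 = - \frac{69}{7} - 15 = - \frac{174}{7} \approx -24.857$)
$x = - \frac{1}{9}$ ($x = \frac{1}{-9} = - \frac{1}{9} \approx -0.11111$)
$\left(P + x\right)^{2} = \left(- \frac{174}{7} - \frac{1}{9}\right)^{2} = \left(- \frac{1573}{63}\right)^{2} = \frac{2474329}{3969}$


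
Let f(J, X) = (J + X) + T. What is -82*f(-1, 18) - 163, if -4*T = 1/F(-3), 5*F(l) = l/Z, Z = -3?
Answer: -2909/2 ≈ -1454.5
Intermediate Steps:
F(l) = -l/15 (F(l) = (l/(-3))/5 = (l*(-⅓))/5 = (-l/3)/5 = -l/15)
T = -5/4 (T = -1/(4*((-1/15*(-3)))) = -1/(4*⅕) = -¼*5 = -5/4 ≈ -1.2500)
f(J, X) = -5/4 + J + X (f(J, X) = (J + X) - 5/4 = -5/4 + J + X)
-82*f(-1, 18) - 163 = -82*(-5/4 - 1 + 18) - 163 = -82*63/4 - 163 = -2583/2 - 163 = -2909/2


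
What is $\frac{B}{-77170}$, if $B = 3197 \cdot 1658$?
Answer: $- \frac{2650313}{38585} \approx -68.688$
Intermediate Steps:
$B = 5300626$
$\frac{B}{-77170} = \frac{5300626}{-77170} = 5300626 \left(- \frac{1}{77170}\right) = - \frac{2650313}{38585}$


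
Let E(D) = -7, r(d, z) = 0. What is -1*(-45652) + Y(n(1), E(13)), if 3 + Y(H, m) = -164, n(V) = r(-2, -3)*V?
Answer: 45485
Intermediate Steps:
n(V) = 0 (n(V) = 0*V = 0)
Y(H, m) = -167 (Y(H, m) = -3 - 164 = -167)
-1*(-45652) + Y(n(1), E(13)) = -1*(-45652) - 167 = 45652 - 167 = 45485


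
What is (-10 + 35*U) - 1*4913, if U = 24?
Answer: -4083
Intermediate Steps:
(-10 + 35*U) - 1*4913 = (-10 + 35*24) - 1*4913 = (-10 + 840) - 4913 = 830 - 4913 = -4083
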